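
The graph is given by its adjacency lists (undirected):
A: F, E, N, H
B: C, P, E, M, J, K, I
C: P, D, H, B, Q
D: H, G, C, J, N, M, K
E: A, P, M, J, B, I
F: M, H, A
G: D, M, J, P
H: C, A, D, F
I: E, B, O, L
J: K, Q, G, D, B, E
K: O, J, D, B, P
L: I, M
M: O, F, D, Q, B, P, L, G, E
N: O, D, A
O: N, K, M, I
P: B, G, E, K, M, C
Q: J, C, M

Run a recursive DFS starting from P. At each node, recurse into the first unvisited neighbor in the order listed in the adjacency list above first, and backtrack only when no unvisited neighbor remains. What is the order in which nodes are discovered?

P, B, C, D, H, A, F, M, O, N, K, J, Q, G, E, I, L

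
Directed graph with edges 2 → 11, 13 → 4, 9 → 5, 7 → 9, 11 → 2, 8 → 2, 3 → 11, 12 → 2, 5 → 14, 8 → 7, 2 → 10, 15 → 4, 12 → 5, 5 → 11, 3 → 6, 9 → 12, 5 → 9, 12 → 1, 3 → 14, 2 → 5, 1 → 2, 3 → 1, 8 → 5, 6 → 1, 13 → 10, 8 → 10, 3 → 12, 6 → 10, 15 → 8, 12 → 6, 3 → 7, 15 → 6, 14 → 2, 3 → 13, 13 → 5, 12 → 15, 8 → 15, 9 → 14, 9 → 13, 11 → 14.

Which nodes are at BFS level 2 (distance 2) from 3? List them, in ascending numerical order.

2, 4, 5, 9, 10, 15

Level 0: 3
Level 1: 1, 6, 7, 11, 12, 13, 14
Level 2: 2, 4, 5, 9, 10, 15
Level 3: 8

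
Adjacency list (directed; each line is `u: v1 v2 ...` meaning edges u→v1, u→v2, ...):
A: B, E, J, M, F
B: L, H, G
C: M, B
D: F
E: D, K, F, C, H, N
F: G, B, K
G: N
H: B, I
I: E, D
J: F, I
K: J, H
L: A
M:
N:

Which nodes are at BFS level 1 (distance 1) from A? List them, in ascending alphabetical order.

Level 0: A
Level 1: B, E, F, J, M
Level 2: C, D, G, H, I, K, L, N

B, E, F, J, M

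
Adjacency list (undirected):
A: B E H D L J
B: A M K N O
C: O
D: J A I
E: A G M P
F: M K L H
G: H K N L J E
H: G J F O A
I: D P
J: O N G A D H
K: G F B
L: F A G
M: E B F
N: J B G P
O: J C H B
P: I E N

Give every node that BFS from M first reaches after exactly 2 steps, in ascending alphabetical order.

Level 0: M
Level 1: B, E, F
Level 2: A, G, H, K, L, N, O, P
Level 3: C, D, I, J

A, G, H, K, L, N, O, P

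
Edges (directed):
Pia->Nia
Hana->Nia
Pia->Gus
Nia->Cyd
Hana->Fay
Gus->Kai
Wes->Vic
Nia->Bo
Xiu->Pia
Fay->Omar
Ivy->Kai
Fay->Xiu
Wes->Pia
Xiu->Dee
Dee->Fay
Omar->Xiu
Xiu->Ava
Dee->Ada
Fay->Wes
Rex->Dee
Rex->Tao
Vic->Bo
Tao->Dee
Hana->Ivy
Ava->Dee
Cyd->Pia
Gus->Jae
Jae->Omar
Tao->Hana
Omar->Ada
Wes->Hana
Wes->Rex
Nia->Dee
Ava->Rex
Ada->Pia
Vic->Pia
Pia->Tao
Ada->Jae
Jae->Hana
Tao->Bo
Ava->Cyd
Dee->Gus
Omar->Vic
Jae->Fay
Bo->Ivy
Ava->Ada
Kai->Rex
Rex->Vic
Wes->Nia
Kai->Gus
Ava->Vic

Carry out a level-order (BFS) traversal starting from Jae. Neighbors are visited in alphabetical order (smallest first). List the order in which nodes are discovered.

Visit Jae; enqueue Fay, Hana, Omar → queue [Fay, Hana, Omar]
Visit Fay; enqueue Wes, Xiu → queue [Hana, Omar, Wes, Xiu]
Visit Hana; enqueue Ivy, Nia → queue [Omar, Wes, Xiu, Ivy, Nia]
Visit Omar; enqueue Ada, Vic → queue [Wes, Xiu, Ivy, Nia, Ada, Vic]
Visit Wes; enqueue Pia, Rex → queue [Xiu, Ivy, Nia, Ada, Vic, Pia, Rex]
Visit Xiu; enqueue Ava, Dee → queue [Ivy, Nia, Ada, Vic, Pia, Rex, Ava, Dee]
Visit Ivy; enqueue Kai → queue [Nia, Ada, Vic, Pia, Rex, Ava, Dee, Kai]
Visit Nia; enqueue Bo, Cyd → queue [Ada, Vic, Pia, Rex, Ava, Dee, Kai, Bo, Cyd]
Visit Ada → queue [Vic, Pia, Rex, Ava, Dee, Kai, Bo, Cyd]
Visit Vic → queue [Pia, Rex, Ava, Dee, Kai, Bo, Cyd]
Visit Pia; enqueue Gus, Tao → queue [Rex, Ava, Dee, Kai, Bo, Cyd, Gus, Tao]
Visit Rex → queue [Ava, Dee, Kai, Bo, Cyd, Gus, Tao]
Visit Ava → queue [Dee, Kai, Bo, Cyd, Gus, Tao]
Visit Dee → queue [Kai, Bo, Cyd, Gus, Tao]
Visit Kai → queue [Bo, Cyd, Gus, Tao]
Visit Bo → queue [Cyd, Gus, Tao]
Visit Cyd → queue [Gus, Tao]
Visit Gus → queue [Tao]
Visit Tao → queue []

Jae, Fay, Hana, Omar, Wes, Xiu, Ivy, Nia, Ada, Vic, Pia, Rex, Ava, Dee, Kai, Bo, Cyd, Gus, Tao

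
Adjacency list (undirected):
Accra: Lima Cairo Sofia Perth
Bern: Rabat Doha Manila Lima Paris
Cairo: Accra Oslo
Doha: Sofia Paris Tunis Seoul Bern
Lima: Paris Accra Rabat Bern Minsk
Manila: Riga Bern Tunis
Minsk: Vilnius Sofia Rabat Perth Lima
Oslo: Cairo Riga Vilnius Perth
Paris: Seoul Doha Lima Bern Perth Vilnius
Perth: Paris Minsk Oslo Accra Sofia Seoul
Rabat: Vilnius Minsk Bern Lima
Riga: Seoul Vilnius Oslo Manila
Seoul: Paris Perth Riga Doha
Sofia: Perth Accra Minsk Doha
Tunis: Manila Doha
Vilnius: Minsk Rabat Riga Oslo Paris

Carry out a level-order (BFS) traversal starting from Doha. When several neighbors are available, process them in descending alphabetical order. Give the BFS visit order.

Visit Doha; enqueue Tunis, Sofia, Seoul, Paris, Bern → queue [Tunis, Sofia, Seoul, Paris, Bern]
Visit Tunis; enqueue Manila → queue [Sofia, Seoul, Paris, Bern, Manila]
Visit Sofia; enqueue Perth, Minsk, Accra → queue [Seoul, Paris, Bern, Manila, Perth, Minsk, Accra]
Visit Seoul; enqueue Riga → queue [Paris, Bern, Manila, Perth, Minsk, Accra, Riga]
Visit Paris; enqueue Vilnius, Lima → queue [Bern, Manila, Perth, Minsk, Accra, Riga, Vilnius, Lima]
Visit Bern; enqueue Rabat → queue [Manila, Perth, Minsk, Accra, Riga, Vilnius, Lima, Rabat]
Visit Manila → queue [Perth, Minsk, Accra, Riga, Vilnius, Lima, Rabat]
Visit Perth; enqueue Oslo → queue [Minsk, Accra, Riga, Vilnius, Lima, Rabat, Oslo]
Visit Minsk → queue [Accra, Riga, Vilnius, Lima, Rabat, Oslo]
Visit Accra; enqueue Cairo → queue [Riga, Vilnius, Lima, Rabat, Oslo, Cairo]
Visit Riga → queue [Vilnius, Lima, Rabat, Oslo, Cairo]
Visit Vilnius → queue [Lima, Rabat, Oslo, Cairo]
Visit Lima → queue [Rabat, Oslo, Cairo]
Visit Rabat → queue [Oslo, Cairo]
Visit Oslo → queue [Cairo]
Visit Cairo → queue []

Doha → Tunis → Sofia → Seoul → Paris → Bern → Manila → Perth → Minsk → Accra → Riga → Vilnius → Lima → Rabat → Oslo → Cairo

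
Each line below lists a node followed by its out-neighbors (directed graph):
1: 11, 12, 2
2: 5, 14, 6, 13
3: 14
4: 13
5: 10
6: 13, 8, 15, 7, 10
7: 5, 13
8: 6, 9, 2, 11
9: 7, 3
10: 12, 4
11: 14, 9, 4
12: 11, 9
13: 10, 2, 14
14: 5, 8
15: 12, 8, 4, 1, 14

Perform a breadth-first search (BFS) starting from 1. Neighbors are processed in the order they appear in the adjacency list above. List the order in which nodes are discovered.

1 → 11 → 12 → 2 → 14 → 9 → 4 → 5 → 6 → 13 → 8 → 7 → 3 → 10 → 15

Visit 1; enqueue 11, 12, 2 → queue [11, 12, 2]
Visit 11; enqueue 14, 9, 4 → queue [12, 2, 14, 9, 4]
Visit 12 → queue [2, 14, 9, 4]
Visit 2; enqueue 5, 6, 13 → queue [14, 9, 4, 5, 6, 13]
Visit 14; enqueue 8 → queue [9, 4, 5, 6, 13, 8]
Visit 9; enqueue 7, 3 → queue [4, 5, 6, 13, 8, 7, 3]
Visit 4 → queue [5, 6, 13, 8, 7, 3]
Visit 5; enqueue 10 → queue [6, 13, 8, 7, 3, 10]
Visit 6; enqueue 15 → queue [13, 8, 7, 3, 10, 15]
Visit 13 → queue [8, 7, 3, 10, 15]
Visit 8 → queue [7, 3, 10, 15]
Visit 7 → queue [3, 10, 15]
Visit 3 → queue [10, 15]
Visit 10 → queue [15]
Visit 15 → queue []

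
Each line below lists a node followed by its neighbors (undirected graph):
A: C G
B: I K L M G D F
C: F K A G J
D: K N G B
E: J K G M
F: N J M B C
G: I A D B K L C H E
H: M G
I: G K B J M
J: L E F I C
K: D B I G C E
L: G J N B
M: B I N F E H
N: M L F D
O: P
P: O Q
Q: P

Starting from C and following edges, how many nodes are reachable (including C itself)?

14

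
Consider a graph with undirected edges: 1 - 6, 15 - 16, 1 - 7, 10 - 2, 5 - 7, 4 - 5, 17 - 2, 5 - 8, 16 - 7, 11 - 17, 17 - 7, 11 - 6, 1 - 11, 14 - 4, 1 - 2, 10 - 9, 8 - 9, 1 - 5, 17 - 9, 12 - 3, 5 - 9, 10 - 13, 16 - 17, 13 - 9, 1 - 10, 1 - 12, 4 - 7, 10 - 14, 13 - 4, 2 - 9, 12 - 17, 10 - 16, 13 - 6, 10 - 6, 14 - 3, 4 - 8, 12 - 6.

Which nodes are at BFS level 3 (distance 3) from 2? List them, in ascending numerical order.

Level 0: 2
Level 1: 1, 9, 10, 17
Level 2: 5, 6, 7, 8, 11, 12, 13, 14, 16
Level 3: 3, 4, 15

3, 4, 15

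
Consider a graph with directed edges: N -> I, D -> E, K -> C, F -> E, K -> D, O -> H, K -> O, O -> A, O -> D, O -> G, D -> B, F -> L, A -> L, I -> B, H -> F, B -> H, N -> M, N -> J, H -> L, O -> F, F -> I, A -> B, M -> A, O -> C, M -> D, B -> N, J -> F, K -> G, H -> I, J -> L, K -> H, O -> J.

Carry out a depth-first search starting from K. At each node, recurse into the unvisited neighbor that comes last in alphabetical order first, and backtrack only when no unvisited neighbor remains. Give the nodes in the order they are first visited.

K, O, J, L, F, I, B, N, M, D, E, A, H, G, C

Visit K
K → O
O → J
J → L
J → F
F → I
I → B
B → N
N → M
M → D
D → E
M → A
B → H
O → G
O → C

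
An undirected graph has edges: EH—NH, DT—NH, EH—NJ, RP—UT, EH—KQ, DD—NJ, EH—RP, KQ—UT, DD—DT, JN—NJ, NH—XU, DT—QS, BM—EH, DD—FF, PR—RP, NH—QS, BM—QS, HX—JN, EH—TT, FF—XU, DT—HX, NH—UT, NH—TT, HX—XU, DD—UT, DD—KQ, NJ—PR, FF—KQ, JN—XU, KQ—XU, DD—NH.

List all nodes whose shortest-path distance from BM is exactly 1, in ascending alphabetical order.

Level 0: BM
Level 1: EH, QS
Level 2: DT, KQ, NH, NJ, RP, TT
Level 3: DD, FF, HX, JN, PR, UT, XU

EH, QS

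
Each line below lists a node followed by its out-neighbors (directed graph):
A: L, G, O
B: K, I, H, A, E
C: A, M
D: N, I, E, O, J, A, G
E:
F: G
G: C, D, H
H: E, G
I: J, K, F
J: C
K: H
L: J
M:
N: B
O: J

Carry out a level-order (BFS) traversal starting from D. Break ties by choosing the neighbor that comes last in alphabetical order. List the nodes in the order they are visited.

Visit D; enqueue O, N, J, I, G, E, A → queue [O, N, J, I, G, E, A]
Visit O → queue [N, J, I, G, E, A]
Visit N; enqueue B → queue [J, I, G, E, A, B]
Visit J; enqueue C → queue [I, G, E, A, B, C]
Visit I; enqueue K, F → queue [G, E, A, B, C, K, F]
Visit G; enqueue H → queue [E, A, B, C, K, F, H]
Visit E → queue [A, B, C, K, F, H]
Visit A; enqueue L → queue [B, C, K, F, H, L]
Visit B → queue [C, K, F, H, L]
Visit C; enqueue M → queue [K, F, H, L, M]
Visit K → queue [F, H, L, M]
Visit F → queue [H, L, M]
Visit H → queue [L, M]
Visit L → queue [M]
Visit M → queue []

D → O → N → J → I → G → E → A → B → C → K → F → H → L → M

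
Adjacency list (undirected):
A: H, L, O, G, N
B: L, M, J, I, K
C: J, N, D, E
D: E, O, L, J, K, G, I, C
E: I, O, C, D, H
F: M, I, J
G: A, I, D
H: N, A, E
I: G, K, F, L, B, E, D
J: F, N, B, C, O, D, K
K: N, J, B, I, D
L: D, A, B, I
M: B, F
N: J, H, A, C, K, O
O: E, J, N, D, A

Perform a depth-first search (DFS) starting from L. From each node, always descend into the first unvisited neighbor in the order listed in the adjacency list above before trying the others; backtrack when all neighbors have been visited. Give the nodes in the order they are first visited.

Visit L
L → D
D → E
E → I
I → G
G → A
A → H
H → N
N → J
J → F
F → M
M → B
B → K
J → C
J → O

L, D, E, I, G, A, H, N, J, F, M, B, K, C, O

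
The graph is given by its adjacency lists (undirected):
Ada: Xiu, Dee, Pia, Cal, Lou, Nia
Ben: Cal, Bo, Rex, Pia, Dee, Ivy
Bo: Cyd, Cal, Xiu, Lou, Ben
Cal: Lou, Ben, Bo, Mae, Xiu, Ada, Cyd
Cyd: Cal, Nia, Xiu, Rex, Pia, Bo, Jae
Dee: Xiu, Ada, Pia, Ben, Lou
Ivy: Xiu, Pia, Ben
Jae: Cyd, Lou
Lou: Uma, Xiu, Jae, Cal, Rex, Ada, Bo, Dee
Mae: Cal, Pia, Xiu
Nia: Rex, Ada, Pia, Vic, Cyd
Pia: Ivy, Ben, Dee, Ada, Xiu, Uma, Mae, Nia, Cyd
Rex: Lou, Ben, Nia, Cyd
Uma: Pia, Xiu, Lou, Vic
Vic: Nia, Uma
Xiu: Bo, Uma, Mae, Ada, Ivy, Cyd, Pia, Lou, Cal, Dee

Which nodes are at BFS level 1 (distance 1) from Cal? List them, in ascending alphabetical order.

Ada, Ben, Bo, Cyd, Lou, Mae, Xiu

Level 0: Cal
Level 1: Ada, Ben, Bo, Cyd, Lou, Mae, Xiu
Level 2: Dee, Ivy, Jae, Nia, Pia, Rex, Uma
Level 3: Vic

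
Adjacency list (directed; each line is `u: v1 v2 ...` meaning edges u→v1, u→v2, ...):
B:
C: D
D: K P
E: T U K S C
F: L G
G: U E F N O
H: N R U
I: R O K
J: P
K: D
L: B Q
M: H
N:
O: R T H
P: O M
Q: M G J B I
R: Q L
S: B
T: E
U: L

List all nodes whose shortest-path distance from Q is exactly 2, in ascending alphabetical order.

E, F, H, K, N, O, P, R, U

Level 0: Q
Level 1: B, G, I, J, M
Level 2: E, F, H, K, N, O, P, R, U
Level 3: C, D, L, S, T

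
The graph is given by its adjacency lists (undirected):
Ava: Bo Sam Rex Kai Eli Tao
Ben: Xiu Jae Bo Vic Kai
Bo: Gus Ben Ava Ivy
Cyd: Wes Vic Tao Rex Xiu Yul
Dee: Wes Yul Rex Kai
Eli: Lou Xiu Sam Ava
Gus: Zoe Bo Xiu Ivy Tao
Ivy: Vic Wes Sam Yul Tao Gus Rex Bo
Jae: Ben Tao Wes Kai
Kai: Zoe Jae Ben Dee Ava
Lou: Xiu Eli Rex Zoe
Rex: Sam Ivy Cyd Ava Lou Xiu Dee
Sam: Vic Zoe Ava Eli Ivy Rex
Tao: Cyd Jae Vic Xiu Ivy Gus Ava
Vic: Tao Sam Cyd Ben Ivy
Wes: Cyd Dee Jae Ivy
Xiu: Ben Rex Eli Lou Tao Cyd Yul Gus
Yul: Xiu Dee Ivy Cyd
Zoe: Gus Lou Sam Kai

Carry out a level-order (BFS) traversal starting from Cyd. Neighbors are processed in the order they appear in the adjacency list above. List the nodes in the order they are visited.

Cyd → Wes → Vic → Tao → Rex → Xiu → Yul → Dee → Jae → Ivy → Sam → Ben → Gus → Ava → Lou → Eli → Kai → Bo → Zoe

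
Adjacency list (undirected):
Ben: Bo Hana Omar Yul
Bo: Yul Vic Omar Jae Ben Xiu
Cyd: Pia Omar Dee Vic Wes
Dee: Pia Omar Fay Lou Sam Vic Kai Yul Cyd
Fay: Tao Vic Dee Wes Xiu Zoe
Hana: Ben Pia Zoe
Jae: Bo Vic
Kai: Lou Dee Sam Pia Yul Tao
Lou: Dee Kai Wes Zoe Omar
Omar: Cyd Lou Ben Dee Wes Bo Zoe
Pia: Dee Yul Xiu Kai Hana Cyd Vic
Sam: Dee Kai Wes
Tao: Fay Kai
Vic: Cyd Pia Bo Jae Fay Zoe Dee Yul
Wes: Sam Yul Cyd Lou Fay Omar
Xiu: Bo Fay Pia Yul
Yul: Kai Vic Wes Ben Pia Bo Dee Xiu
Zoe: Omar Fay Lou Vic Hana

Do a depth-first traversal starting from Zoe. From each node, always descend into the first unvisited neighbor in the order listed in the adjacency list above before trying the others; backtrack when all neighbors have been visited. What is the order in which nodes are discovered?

Visit Zoe
Zoe → Omar
Omar → Cyd
Cyd → Pia
Pia → Dee
Dee → Fay
Fay → Tao
Tao → Kai
Kai → Lou
Lou → Wes
Wes → Sam
Wes → Yul
Yul → Vic
Vic → Bo
Bo → Jae
Bo → Ben
Ben → Hana
Bo → Xiu

Zoe → Omar → Cyd → Pia → Dee → Fay → Tao → Kai → Lou → Wes → Sam → Yul → Vic → Bo → Jae → Ben → Hana → Xiu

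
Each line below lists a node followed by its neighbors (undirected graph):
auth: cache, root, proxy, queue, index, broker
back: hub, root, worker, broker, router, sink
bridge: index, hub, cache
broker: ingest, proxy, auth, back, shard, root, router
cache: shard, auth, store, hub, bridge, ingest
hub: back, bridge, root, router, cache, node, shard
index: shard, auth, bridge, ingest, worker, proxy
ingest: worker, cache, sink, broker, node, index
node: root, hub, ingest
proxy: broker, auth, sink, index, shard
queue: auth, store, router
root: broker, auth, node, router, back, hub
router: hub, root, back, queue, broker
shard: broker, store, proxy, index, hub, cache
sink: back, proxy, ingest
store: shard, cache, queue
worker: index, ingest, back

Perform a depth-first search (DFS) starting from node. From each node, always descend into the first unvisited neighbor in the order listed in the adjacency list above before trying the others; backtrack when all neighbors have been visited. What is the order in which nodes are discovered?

node → root → broker → ingest → worker → index → shard → store → cache → auth → proxy → sink → back → hub → bridge → router → queue

Visit node
node → root
root → broker
broker → ingest
ingest → worker
worker → index
index → shard
shard → store
store → cache
cache → auth
auth → proxy
proxy → sink
sink → back
back → hub
hub → bridge
hub → router
router → queue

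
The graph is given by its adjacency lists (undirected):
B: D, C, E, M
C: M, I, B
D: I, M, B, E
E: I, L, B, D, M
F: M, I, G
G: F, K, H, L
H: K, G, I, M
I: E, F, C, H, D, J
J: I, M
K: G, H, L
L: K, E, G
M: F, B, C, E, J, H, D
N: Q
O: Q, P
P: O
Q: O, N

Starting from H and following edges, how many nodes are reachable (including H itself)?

BFS from H visits: H, G, I, K, M, F, L, C, D, E, J, B
Reachable nodes: 12 of 16 total.

12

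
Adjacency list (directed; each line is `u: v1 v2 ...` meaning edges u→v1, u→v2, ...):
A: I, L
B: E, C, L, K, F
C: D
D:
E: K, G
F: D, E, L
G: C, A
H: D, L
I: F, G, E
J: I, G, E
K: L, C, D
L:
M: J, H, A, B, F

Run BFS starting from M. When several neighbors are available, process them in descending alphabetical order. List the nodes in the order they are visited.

M, J, H, F, B, A, I, G, E, L, D, K, C

Visit M; enqueue J, H, F, B, A → queue [J, H, F, B, A]
Visit J; enqueue I, G, E → queue [H, F, B, A, I, G, E]
Visit H; enqueue L, D → queue [F, B, A, I, G, E, L, D]
Visit F → queue [B, A, I, G, E, L, D]
Visit B; enqueue K, C → queue [A, I, G, E, L, D, K, C]
Visit A → queue [I, G, E, L, D, K, C]
Visit I → queue [G, E, L, D, K, C]
Visit G → queue [E, L, D, K, C]
Visit E → queue [L, D, K, C]
Visit L → queue [D, K, C]
Visit D → queue [K, C]
Visit K → queue [C]
Visit C → queue []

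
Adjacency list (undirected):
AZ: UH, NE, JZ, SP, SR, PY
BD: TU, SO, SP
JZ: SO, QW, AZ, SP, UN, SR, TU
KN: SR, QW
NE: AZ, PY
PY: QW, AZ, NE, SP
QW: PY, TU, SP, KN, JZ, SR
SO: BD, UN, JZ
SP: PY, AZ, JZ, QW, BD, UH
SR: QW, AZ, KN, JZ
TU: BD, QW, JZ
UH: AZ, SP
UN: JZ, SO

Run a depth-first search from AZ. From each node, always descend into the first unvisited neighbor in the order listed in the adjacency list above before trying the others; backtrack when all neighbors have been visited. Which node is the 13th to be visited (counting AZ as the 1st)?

NE

Visit AZ
AZ → UH
UH → SP
SP → PY
PY → QW
QW → TU
TU → BD
BD → SO
SO → UN
UN → JZ
JZ → SR
SR → KN
PY → NE

Visit order: AZ, UH, SP, PY, QW, TU, BD, SO, UN, JZ, SR, KN, NE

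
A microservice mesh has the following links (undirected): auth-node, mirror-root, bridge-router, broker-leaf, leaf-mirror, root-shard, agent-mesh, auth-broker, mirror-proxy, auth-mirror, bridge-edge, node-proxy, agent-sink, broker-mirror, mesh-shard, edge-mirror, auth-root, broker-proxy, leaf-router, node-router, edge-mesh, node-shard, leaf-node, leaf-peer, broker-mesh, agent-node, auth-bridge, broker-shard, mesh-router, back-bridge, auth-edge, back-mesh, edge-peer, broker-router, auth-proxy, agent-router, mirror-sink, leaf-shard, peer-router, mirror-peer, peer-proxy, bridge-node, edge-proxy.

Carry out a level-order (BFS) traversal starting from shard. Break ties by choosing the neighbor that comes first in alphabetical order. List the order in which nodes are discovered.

shard -> broker -> leaf -> mesh -> node -> root -> auth -> mirror -> proxy -> router -> peer -> agent -> back -> edge -> bridge -> sink

Visit shard; enqueue broker, leaf, mesh, node, root → queue [broker, leaf, mesh, node, root]
Visit broker; enqueue auth, mirror, proxy, router → queue [leaf, mesh, node, root, auth, mirror, proxy, router]
Visit leaf; enqueue peer → queue [mesh, node, root, auth, mirror, proxy, router, peer]
Visit mesh; enqueue agent, back, edge → queue [node, root, auth, mirror, proxy, router, peer, agent, back, edge]
Visit node; enqueue bridge → queue [root, auth, mirror, proxy, router, peer, agent, back, edge, bridge]
Visit root → queue [auth, mirror, proxy, router, peer, agent, back, edge, bridge]
Visit auth → queue [mirror, proxy, router, peer, agent, back, edge, bridge]
Visit mirror; enqueue sink → queue [proxy, router, peer, agent, back, edge, bridge, sink]
Visit proxy → queue [router, peer, agent, back, edge, bridge, sink]
Visit router → queue [peer, agent, back, edge, bridge, sink]
Visit peer → queue [agent, back, edge, bridge, sink]
Visit agent → queue [back, edge, bridge, sink]
Visit back → queue [edge, bridge, sink]
Visit edge → queue [bridge, sink]
Visit bridge → queue [sink]
Visit sink → queue []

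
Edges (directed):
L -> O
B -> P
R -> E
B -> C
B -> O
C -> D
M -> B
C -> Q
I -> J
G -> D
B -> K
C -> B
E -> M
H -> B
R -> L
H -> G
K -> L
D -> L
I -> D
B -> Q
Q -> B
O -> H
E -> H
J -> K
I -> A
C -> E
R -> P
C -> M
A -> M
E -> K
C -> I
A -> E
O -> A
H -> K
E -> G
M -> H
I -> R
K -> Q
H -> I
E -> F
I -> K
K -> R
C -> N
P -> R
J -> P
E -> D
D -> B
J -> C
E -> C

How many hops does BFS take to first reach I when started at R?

3

Level 0: R
Level 1: E, L, P
Level 2: C, D, F, G, H, K, M, O
Level 3: A, B, I, N, Q
Level 4: J
I first appears at level 3.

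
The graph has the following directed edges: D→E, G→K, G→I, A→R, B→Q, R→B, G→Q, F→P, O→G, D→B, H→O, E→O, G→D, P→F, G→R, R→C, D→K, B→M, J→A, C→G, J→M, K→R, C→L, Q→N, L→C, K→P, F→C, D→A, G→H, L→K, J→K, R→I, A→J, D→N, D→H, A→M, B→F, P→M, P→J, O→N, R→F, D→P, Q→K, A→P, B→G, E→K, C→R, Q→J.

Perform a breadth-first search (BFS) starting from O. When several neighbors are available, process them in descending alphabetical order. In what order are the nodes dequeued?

Visit O; enqueue N, G → queue [N, G]
Visit N → queue [G]
Visit G; enqueue R, Q, K, I, H, D → queue [R, Q, K, I, H, D]
Visit R; enqueue F, C, B → queue [Q, K, I, H, D, F, C, B]
Visit Q; enqueue J → queue [K, I, H, D, F, C, B, J]
Visit K; enqueue P → queue [I, H, D, F, C, B, J, P]
Visit I → queue [H, D, F, C, B, J, P]
Visit H → queue [D, F, C, B, J, P]
Visit D; enqueue E, A → queue [F, C, B, J, P, E, A]
Visit F → queue [C, B, J, P, E, A]
Visit C; enqueue L → queue [B, J, P, E, A, L]
Visit B; enqueue M → queue [J, P, E, A, L, M]
Visit J → queue [P, E, A, L, M]
Visit P → queue [E, A, L, M]
Visit E → queue [A, L, M]
Visit A → queue [L, M]
Visit L → queue [M]
Visit M → queue []

O → N → G → R → Q → K → I → H → D → F → C → B → J → P → E → A → L → M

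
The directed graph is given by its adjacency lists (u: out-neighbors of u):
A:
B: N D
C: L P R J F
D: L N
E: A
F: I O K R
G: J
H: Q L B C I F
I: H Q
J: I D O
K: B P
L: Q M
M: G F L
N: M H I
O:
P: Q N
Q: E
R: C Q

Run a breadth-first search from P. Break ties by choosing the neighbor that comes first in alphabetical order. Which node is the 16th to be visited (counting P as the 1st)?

Visit P; enqueue N, Q → queue [N, Q]
Visit N; enqueue H, I, M → queue [Q, H, I, M]
Visit Q; enqueue E → queue [H, I, M, E]
Visit H; enqueue B, C, F, L → queue [I, M, E, B, C, F, L]
Visit I → queue [M, E, B, C, F, L]
Visit M; enqueue G → queue [E, B, C, F, L, G]
Visit E; enqueue A → queue [B, C, F, L, G, A]
Visit B; enqueue D → queue [C, F, L, G, A, D]
Visit C; enqueue J, R → queue [F, L, G, A, D, J, R]
Visit F; enqueue K, O → queue [L, G, A, D, J, R, K, O]
Visit L → queue [G, A, D, J, R, K, O]
Visit G → queue [A, D, J, R, K, O]
Visit A → queue [D, J, R, K, O]
Visit D → queue [J, R, K, O]
Visit J → queue [R, K, O]
Visit R → queue [K, O]
Visit K → queue [O]
Visit O → queue []

Visit order: P, N, Q, H, I, M, E, B, C, F, L, G, A, D, J, R, K, O

R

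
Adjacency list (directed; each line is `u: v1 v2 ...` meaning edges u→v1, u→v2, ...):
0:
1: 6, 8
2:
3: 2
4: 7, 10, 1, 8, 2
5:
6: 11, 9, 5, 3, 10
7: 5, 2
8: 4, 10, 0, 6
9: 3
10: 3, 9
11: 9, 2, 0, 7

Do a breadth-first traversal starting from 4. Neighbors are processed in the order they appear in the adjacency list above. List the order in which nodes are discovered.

Visit 4; enqueue 7, 10, 1, 8, 2 → queue [7, 10, 1, 8, 2]
Visit 7; enqueue 5 → queue [10, 1, 8, 2, 5]
Visit 10; enqueue 3, 9 → queue [1, 8, 2, 5, 3, 9]
Visit 1; enqueue 6 → queue [8, 2, 5, 3, 9, 6]
Visit 8; enqueue 0 → queue [2, 5, 3, 9, 6, 0]
Visit 2 → queue [5, 3, 9, 6, 0]
Visit 5 → queue [3, 9, 6, 0]
Visit 3 → queue [9, 6, 0]
Visit 9 → queue [6, 0]
Visit 6; enqueue 11 → queue [0, 11]
Visit 0 → queue [11]
Visit 11 → queue []

4, 7, 10, 1, 8, 2, 5, 3, 9, 6, 0, 11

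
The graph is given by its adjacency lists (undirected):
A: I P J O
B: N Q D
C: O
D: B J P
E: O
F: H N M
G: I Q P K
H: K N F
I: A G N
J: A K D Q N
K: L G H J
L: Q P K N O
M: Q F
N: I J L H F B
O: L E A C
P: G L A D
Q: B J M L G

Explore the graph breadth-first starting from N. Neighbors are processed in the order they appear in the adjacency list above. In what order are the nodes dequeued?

N -> I -> J -> L -> H -> F -> B -> A -> G -> K -> D -> Q -> P -> O -> M -> E -> C

Visit N; enqueue I, J, L, H, F, B → queue [I, J, L, H, F, B]
Visit I; enqueue A, G → queue [J, L, H, F, B, A, G]
Visit J; enqueue K, D, Q → queue [L, H, F, B, A, G, K, D, Q]
Visit L; enqueue P, O → queue [H, F, B, A, G, K, D, Q, P, O]
Visit H → queue [F, B, A, G, K, D, Q, P, O]
Visit F; enqueue M → queue [B, A, G, K, D, Q, P, O, M]
Visit B → queue [A, G, K, D, Q, P, O, M]
Visit A → queue [G, K, D, Q, P, O, M]
Visit G → queue [K, D, Q, P, O, M]
Visit K → queue [D, Q, P, O, M]
Visit D → queue [Q, P, O, M]
Visit Q → queue [P, O, M]
Visit P → queue [O, M]
Visit O; enqueue E, C → queue [M, E, C]
Visit M → queue [E, C]
Visit E → queue [C]
Visit C → queue []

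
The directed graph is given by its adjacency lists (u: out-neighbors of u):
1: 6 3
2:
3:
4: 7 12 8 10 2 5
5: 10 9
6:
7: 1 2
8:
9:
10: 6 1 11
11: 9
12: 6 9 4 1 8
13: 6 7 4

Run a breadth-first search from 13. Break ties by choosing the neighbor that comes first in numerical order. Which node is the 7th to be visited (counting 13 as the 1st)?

8

Visit 13; enqueue 4, 6, 7 → queue [4, 6, 7]
Visit 4; enqueue 2, 5, 8, 10, 12 → queue [6, 7, 2, 5, 8, 10, 12]
Visit 6 → queue [7, 2, 5, 8, 10, 12]
Visit 7; enqueue 1 → queue [2, 5, 8, 10, 12, 1]
Visit 2 → queue [5, 8, 10, 12, 1]
Visit 5; enqueue 9 → queue [8, 10, 12, 1, 9]
Visit 8 → queue [10, 12, 1, 9]
Visit 10; enqueue 11 → queue [12, 1, 9, 11]
Visit 12 → queue [1, 9, 11]
Visit 1; enqueue 3 → queue [9, 11, 3]
Visit 9 → queue [11, 3]
Visit 11 → queue [3]
Visit 3 → queue []

Visit order: 13, 4, 6, 7, 2, 5, 8, 10, 12, 1, 9, 11, 3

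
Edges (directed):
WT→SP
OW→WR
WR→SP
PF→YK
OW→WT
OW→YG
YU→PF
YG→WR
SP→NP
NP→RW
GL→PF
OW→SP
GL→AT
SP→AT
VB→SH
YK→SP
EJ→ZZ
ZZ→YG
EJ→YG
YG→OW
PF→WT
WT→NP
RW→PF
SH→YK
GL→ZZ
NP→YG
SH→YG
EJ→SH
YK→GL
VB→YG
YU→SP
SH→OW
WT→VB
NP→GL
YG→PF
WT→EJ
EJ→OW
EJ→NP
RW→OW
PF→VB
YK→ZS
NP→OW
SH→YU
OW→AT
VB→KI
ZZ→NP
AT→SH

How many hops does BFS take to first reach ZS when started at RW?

Level 0: RW
Level 1: OW, PF
Level 2: AT, SP, VB, WR, WT, YG, YK
Level 3: EJ, GL, KI, NP, SH, ZS
Level 4: YU, ZZ
ZS first appears at level 3.

3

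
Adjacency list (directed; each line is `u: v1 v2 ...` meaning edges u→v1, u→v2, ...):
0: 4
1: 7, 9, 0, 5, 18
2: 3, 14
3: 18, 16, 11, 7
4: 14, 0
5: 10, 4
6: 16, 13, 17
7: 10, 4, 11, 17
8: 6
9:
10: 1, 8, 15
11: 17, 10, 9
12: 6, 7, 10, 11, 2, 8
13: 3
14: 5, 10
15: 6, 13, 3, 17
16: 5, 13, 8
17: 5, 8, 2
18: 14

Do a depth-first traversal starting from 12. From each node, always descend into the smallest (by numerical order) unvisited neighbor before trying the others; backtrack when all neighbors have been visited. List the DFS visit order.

12 2 3 7 4 0 14 5 10 1 9 18 8 6 13 16 17 15 11

Visit 12
12 → 2
2 → 3
3 → 7
7 → 4
4 → 0
4 → 14
14 → 5
5 → 10
10 → 1
1 → 9
1 → 18
10 → 8
8 → 6
6 → 13
6 → 16
6 → 17
10 → 15
7 → 11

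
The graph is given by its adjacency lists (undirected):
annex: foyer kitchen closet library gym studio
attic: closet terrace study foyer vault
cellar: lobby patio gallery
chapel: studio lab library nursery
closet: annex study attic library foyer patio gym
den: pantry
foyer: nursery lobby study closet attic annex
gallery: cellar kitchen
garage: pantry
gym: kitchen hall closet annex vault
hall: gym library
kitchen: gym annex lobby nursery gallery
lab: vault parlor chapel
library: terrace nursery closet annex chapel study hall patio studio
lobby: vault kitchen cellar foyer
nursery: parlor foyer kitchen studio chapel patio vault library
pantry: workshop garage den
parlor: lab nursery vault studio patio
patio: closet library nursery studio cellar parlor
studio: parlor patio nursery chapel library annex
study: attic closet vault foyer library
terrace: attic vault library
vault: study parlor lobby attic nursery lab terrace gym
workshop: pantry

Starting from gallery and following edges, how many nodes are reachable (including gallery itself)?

20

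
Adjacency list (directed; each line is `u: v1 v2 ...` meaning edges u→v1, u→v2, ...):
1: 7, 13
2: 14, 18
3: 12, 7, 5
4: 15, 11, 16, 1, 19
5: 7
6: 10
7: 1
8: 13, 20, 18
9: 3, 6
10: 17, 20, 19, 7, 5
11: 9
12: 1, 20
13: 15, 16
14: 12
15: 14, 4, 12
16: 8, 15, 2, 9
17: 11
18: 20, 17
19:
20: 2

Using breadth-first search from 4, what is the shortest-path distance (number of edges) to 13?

2

Level 0: 4
Level 1: 1, 11, 15, 16, 19
Level 2: 2, 7, 8, 9, 12, 13, 14
Level 3: 3, 6, 18, 20
Level 4: 5, 10, 17
13 first appears at level 2.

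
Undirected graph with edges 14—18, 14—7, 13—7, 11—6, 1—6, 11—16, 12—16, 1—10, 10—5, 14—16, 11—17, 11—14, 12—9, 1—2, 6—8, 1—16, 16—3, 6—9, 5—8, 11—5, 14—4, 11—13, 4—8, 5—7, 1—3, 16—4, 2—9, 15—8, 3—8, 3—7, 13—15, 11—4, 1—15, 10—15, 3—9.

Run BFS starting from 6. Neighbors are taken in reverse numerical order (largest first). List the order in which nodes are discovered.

Visit 6; enqueue 11, 9, 8, 1 → queue [11, 9, 8, 1]
Visit 11; enqueue 17, 16, 14, 13, 5, 4 → queue [9, 8, 1, 17, 16, 14, 13, 5, 4]
Visit 9; enqueue 12, 3, 2 → queue [8, 1, 17, 16, 14, 13, 5, 4, 12, 3, 2]
Visit 8; enqueue 15 → queue [1, 17, 16, 14, 13, 5, 4, 12, 3, 2, 15]
Visit 1; enqueue 10 → queue [17, 16, 14, 13, 5, 4, 12, 3, 2, 15, 10]
Visit 17 → queue [16, 14, 13, 5, 4, 12, 3, 2, 15, 10]
Visit 16 → queue [14, 13, 5, 4, 12, 3, 2, 15, 10]
Visit 14; enqueue 18, 7 → queue [13, 5, 4, 12, 3, 2, 15, 10, 18, 7]
Visit 13 → queue [5, 4, 12, 3, 2, 15, 10, 18, 7]
Visit 5 → queue [4, 12, 3, 2, 15, 10, 18, 7]
Visit 4 → queue [12, 3, 2, 15, 10, 18, 7]
Visit 12 → queue [3, 2, 15, 10, 18, 7]
Visit 3 → queue [2, 15, 10, 18, 7]
Visit 2 → queue [15, 10, 18, 7]
Visit 15 → queue [10, 18, 7]
Visit 10 → queue [18, 7]
Visit 18 → queue [7]
Visit 7 → queue []

6, 11, 9, 8, 1, 17, 16, 14, 13, 5, 4, 12, 3, 2, 15, 10, 18, 7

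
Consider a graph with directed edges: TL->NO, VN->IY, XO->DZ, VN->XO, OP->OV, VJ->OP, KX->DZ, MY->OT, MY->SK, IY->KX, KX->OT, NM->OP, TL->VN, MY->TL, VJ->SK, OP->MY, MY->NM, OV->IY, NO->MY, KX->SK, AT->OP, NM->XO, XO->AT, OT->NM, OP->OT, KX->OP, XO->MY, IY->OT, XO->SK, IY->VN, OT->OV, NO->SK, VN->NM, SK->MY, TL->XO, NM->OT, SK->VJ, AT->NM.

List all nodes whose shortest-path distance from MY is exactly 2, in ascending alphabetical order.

NO, OP, OV, VJ, VN, XO

Level 0: MY
Level 1: NM, OT, SK, TL
Level 2: NO, OP, OV, VJ, VN, XO
Level 3: AT, DZ, IY
Level 4: KX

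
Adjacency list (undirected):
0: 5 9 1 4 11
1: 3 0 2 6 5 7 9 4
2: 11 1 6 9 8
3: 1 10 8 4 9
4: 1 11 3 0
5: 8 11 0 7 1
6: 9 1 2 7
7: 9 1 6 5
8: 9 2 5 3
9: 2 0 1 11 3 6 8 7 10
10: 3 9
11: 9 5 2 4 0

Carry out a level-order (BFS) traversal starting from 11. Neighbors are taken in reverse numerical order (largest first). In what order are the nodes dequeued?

11 → 9 → 5 → 4 → 2 → 0 → 10 → 8 → 7 → 6 → 3 → 1

Visit 11; enqueue 9, 5, 4, 2, 0 → queue [9, 5, 4, 2, 0]
Visit 9; enqueue 10, 8, 7, 6, 3, 1 → queue [5, 4, 2, 0, 10, 8, 7, 6, 3, 1]
Visit 5 → queue [4, 2, 0, 10, 8, 7, 6, 3, 1]
Visit 4 → queue [2, 0, 10, 8, 7, 6, 3, 1]
Visit 2 → queue [0, 10, 8, 7, 6, 3, 1]
Visit 0 → queue [10, 8, 7, 6, 3, 1]
Visit 10 → queue [8, 7, 6, 3, 1]
Visit 8 → queue [7, 6, 3, 1]
Visit 7 → queue [6, 3, 1]
Visit 6 → queue [3, 1]
Visit 3 → queue [1]
Visit 1 → queue []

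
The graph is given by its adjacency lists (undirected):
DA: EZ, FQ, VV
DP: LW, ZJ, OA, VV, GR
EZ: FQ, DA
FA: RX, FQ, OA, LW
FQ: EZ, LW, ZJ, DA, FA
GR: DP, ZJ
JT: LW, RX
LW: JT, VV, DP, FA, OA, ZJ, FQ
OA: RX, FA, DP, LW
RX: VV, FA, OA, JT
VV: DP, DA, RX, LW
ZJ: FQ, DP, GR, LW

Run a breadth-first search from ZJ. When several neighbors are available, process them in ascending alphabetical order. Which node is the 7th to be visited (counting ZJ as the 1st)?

Visit ZJ; enqueue DP, FQ, GR, LW → queue [DP, FQ, GR, LW]
Visit DP; enqueue OA, VV → queue [FQ, GR, LW, OA, VV]
Visit FQ; enqueue DA, EZ, FA → queue [GR, LW, OA, VV, DA, EZ, FA]
Visit GR → queue [LW, OA, VV, DA, EZ, FA]
Visit LW; enqueue JT → queue [OA, VV, DA, EZ, FA, JT]
Visit OA; enqueue RX → queue [VV, DA, EZ, FA, JT, RX]
Visit VV → queue [DA, EZ, FA, JT, RX]
Visit DA → queue [EZ, FA, JT, RX]
Visit EZ → queue [FA, JT, RX]
Visit FA → queue [JT, RX]
Visit JT → queue [RX]
Visit RX → queue []

Visit order: ZJ, DP, FQ, GR, LW, OA, VV, DA, EZ, FA, JT, RX

VV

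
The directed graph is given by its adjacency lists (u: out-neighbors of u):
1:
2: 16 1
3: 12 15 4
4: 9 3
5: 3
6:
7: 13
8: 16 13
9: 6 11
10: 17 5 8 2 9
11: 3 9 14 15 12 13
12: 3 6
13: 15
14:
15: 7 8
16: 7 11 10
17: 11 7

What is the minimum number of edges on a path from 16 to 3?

2

Level 0: 16
Level 1: 7, 10, 11
Level 2: 2, 3, 5, 8, 9, 12, 13, 14, 15, 17
Level 3: 1, 4, 6
3 first appears at level 2.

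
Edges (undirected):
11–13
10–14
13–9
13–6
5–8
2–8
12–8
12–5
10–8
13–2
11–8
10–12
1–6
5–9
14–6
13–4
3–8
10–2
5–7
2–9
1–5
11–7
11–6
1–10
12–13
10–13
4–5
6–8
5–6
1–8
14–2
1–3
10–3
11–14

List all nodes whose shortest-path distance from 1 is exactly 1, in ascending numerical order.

3, 5, 6, 8, 10

Level 0: 1
Level 1: 3, 5, 6, 8, 10
Level 2: 2, 4, 7, 9, 11, 12, 13, 14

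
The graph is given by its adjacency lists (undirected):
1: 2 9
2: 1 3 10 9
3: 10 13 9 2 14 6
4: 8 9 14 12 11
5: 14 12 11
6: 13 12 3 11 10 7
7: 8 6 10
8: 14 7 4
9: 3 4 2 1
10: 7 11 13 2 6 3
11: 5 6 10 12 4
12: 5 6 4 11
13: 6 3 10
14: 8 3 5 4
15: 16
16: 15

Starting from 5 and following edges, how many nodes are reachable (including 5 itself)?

BFS from 5 visits: 5, 14, 12, 11, 8, 3, 4, 6, 10, 7, 13, 9, 2, 1
Reachable nodes: 14 of 16 total.

14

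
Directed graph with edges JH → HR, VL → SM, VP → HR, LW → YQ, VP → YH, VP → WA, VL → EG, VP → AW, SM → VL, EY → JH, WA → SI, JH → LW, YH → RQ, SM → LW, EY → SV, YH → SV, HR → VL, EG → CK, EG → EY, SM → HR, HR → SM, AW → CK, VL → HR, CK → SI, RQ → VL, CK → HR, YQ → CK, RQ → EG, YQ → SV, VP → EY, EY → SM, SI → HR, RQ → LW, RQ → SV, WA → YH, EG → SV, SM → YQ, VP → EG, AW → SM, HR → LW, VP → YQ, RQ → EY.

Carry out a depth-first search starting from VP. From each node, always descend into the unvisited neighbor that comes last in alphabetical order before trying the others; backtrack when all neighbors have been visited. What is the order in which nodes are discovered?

VP YQ SV CK SI HR VL SM LW EG EY JH YH RQ WA AW

Visit VP
VP → YQ
YQ → SV
YQ → CK
CK → SI
SI → HR
HR → VL
VL → SM
SM → LW
VL → EG
EG → EY
EY → JH
VP → YH
YH → RQ
VP → WA
VP → AW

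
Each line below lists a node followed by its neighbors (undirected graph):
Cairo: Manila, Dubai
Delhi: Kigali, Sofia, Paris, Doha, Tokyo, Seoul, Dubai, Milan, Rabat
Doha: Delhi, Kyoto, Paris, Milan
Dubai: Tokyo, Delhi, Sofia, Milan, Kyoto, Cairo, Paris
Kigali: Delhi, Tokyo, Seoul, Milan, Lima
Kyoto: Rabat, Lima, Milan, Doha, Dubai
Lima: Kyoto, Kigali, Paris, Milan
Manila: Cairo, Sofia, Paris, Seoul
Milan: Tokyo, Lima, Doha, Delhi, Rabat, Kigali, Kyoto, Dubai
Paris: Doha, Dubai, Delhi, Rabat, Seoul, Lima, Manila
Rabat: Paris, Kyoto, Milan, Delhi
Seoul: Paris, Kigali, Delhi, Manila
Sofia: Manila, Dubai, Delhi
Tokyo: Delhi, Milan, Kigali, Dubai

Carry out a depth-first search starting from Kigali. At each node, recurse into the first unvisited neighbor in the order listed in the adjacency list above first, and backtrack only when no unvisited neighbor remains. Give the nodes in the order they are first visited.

Kigali Delhi Sofia Manila Cairo Dubai Tokyo Milan Lima Kyoto Rabat Paris Doha Seoul

Visit Kigali
Kigali → Delhi
Delhi → Sofia
Sofia → Manila
Manila → Cairo
Cairo → Dubai
Dubai → Tokyo
Tokyo → Milan
Milan → Lima
Lima → Kyoto
Kyoto → Rabat
Rabat → Paris
Paris → Doha
Paris → Seoul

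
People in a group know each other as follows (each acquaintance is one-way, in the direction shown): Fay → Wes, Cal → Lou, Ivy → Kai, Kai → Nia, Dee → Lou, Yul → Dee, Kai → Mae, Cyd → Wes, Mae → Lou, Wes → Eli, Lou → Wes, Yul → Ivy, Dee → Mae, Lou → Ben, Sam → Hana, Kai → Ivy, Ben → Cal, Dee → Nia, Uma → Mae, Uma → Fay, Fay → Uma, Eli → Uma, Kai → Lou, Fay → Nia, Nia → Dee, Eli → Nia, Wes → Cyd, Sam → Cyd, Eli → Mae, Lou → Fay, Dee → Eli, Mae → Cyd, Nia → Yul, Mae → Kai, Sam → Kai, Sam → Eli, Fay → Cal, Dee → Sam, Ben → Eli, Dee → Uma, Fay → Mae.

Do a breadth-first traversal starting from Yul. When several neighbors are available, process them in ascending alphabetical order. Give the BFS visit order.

Visit Yul; enqueue Dee, Ivy → queue [Dee, Ivy]
Visit Dee; enqueue Eli, Lou, Mae, Nia, Sam, Uma → queue [Ivy, Eli, Lou, Mae, Nia, Sam, Uma]
Visit Ivy; enqueue Kai → queue [Eli, Lou, Mae, Nia, Sam, Uma, Kai]
Visit Eli → queue [Lou, Mae, Nia, Sam, Uma, Kai]
Visit Lou; enqueue Ben, Fay, Wes → queue [Mae, Nia, Sam, Uma, Kai, Ben, Fay, Wes]
Visit Mae; enqueue Cyd → queue [Nia, Sam, Uma, Kai, Ben, Fay, Wes, Cyd]
Visit Nia → queue [Sam, Uma, Kai, Ben, Fay, Wes, Cyd]
Visit Sam; enqueue Hana → queue [Uma, Kai, Ben, Fay, Wes, Cyd, Hana]
Visit Uma → queue [Kai, Ben, Fay, Wes, Cyd, Hana]
Visit Kai → queue [Ben, Fay, Wes, Cyd, Hana]
Visit Ben; enqueue Cal → queue [Fay, Wes, Cyd, Hana, Cal]
Visit Fay → queue [Wes, Cyd, Hana, Cal]
Visit Wes → queue [Cyd, Hana, Cal]
Visit Cyd → queue [Hana, Cal]
Visit Hana → queue [Cal]
Visit Cal → queue []

Yul -> Dee -> Ivy -> Eli -> Lou -> Mae -> Nia -> Sam -> Uma -> Kai -> Ben -> Fay -> Wes -> Cyd -> Hana -> Cal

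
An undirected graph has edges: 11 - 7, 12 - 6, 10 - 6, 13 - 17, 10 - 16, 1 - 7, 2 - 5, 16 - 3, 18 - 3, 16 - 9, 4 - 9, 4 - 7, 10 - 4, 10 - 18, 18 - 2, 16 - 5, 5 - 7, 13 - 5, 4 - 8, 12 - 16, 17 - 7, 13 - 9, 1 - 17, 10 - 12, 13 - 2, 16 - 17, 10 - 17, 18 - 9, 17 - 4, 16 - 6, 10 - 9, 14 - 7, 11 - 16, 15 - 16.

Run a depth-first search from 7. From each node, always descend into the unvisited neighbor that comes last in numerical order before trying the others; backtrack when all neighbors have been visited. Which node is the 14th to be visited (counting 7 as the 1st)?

3

Visit 7
7 → 17
17 → 16
16 → 15
16 → 12
12 → 10
10 → 18
18 → 9
9 → 13
13 → 5
5 → 2
9 → 4
4 → 8
18 → 3
10 → 6
16 → 11
17 → 1
7 → 14

Visit order: 7, 17, 16, 15, 12, 10, 18, 9, 13, 5, 2, 4, 8, 3, 6, 11, 1, 14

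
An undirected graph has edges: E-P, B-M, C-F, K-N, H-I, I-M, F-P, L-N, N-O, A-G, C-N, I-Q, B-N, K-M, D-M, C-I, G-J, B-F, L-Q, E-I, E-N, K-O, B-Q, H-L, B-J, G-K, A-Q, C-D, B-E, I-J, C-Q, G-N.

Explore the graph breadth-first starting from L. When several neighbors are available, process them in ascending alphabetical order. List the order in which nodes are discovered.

Visit L; enqueue H, N, Q → queue [H, N, Q]
Visit H; enqueue I → queue [N, Q, I]
Visit N; enqueue B, C, E, G, K, O → queue [Q, I, B, C, E, G, K, O]
Visit Q; enqueue A → queue [I, B, C, E, G, K, O, A]
Visit I; enqueue J, M → queue [B, C, E, G, K, O, A, J, M]
Visit B; enqueue F → queue [C, E, G, K, O, A, J, M, F]
Visit C; enqueue D → queue [E, G, K, O, A, J, M, F, D]
Visit E; enqueue P → queue [G, K, O, A, J, M, F, D, P]
Visit G → queue [K, O, A, J, M, F, D, P]
Visit K → queue [O, A, J, M, F, D, P]
Visit O → queue [A, J, M, F, D, P]
Visit A → queue [J, M, F, D, P]
Visit J → queue [M, F, D, P]
Visit M → queue [F, D, P]
Visit F → queue [D, P]
Visit D → queue [P]
Visit P → queue []

L -> H -> N -> Q -> I -> B -> C -> E -> G -> K -> O -> A -> J -> M -> F -> D -> P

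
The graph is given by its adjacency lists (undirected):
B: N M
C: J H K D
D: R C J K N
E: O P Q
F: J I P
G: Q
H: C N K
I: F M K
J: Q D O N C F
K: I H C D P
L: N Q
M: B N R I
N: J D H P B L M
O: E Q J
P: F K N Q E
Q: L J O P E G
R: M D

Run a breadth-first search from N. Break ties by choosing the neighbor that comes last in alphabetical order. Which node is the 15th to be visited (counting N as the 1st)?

O

Visit N; enqueue P, M, L, J, H, D, B → queue [P, M, L, J, H, D, B]
Visit P; enqueue Q, K, F, E → queue [M, L, J, H, D, B, Q, K, F, E]
Visit M; enqueue R, I → queue [L, J, H, D, B, Q, K, F, E, R, I]
Visit L → queue [J, H, D, B, Q, K, F, E, R, I]
Visit J; enqueue O, C → queue [H, D, B, Q, K, F, E, R, I, O, C]
Visit H → queue [D, B, Q, K, F, E, R, I, O, C]
Visit D → queue [B, Q, K, F, E, R, I, O, C]
Visit B → queue [Q, K, F, E, R, I, O, C]
Visit Q; enqueue G → queue [K, F, E, R, I, O, C, G]
Visit K → queue [F, E, R, I, O, C, G]
Visit F → queue [E, R, I, O, C, G]
Visit E → queue [R, I, O, C, G]
Visit R → queue [I, O, C, G]
Visit I → queue [O, C, G]
Visit O → queue [C, G]
Visit C → queue [G]
Visit G → queue []

Visit order: N, P, M, L, J, H, D, B, Q, K, F, E, R, I, O, C, G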